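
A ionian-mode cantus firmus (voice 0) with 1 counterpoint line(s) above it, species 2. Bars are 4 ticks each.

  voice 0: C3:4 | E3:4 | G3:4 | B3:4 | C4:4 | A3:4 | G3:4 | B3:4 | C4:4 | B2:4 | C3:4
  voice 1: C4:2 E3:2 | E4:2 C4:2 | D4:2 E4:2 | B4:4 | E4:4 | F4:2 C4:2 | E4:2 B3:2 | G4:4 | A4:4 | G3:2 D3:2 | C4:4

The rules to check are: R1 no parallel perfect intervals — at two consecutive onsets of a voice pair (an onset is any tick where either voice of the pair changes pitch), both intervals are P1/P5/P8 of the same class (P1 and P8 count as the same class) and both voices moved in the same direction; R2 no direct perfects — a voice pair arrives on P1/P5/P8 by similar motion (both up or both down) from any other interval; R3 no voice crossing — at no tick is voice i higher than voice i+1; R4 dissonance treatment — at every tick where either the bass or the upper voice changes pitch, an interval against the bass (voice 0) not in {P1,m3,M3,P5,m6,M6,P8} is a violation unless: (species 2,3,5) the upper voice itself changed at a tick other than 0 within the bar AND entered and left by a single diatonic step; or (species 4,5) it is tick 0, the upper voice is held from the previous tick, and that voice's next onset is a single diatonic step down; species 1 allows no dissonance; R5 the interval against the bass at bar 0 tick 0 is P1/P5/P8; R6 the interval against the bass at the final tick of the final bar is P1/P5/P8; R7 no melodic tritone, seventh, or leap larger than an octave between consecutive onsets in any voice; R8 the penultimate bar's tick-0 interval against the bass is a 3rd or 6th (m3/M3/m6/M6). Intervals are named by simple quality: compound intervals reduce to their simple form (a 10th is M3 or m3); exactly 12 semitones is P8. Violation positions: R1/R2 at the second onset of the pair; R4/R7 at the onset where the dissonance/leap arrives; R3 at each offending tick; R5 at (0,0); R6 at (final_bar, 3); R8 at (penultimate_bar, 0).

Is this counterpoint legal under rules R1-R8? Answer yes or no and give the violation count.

bar 0: v0=C3 v1=C4 (P8)
bar 1: v0=E3 v1=E4 (P8)
bar 2: v0=G3 v1=D4 (P5)
bar 3: v0=B3 v1=B4 (P8)
bar 4: v0=C4 v1=E4 (M3)
bar 5: v0=A3 v1=F4 (m6)
bar 6: v0=G3 v1=E4 (M6)
bar 7: v0=B3 v1=G4 (m6)
bar 8: v0=C4 v1=A4 (M6)
bar 9: v0=B2 v1=G3 (m6)
bar 10: v0=C3 v1=C4 (P8)
  R2 @ bar1.0: C3/E3 M3 -> E3/E4 P8 similar
  R2 @ bar2.0: E3/C4 m6 -> G3/D4 P5 similar
  R2 @ bar3.0: G3/E4 M6 -> B3/B4 P8 similar
  R7 @ bar9.0: C4->B2 leap 13st
  R7 @ bar9.0: A4->G3 leap 14st
  R2 @ bar10.0: B2/D3 m3 -> C3/C4 P8 similar
  R7 @ bar10.0: D3->C4 leap 10st

No (7 violations)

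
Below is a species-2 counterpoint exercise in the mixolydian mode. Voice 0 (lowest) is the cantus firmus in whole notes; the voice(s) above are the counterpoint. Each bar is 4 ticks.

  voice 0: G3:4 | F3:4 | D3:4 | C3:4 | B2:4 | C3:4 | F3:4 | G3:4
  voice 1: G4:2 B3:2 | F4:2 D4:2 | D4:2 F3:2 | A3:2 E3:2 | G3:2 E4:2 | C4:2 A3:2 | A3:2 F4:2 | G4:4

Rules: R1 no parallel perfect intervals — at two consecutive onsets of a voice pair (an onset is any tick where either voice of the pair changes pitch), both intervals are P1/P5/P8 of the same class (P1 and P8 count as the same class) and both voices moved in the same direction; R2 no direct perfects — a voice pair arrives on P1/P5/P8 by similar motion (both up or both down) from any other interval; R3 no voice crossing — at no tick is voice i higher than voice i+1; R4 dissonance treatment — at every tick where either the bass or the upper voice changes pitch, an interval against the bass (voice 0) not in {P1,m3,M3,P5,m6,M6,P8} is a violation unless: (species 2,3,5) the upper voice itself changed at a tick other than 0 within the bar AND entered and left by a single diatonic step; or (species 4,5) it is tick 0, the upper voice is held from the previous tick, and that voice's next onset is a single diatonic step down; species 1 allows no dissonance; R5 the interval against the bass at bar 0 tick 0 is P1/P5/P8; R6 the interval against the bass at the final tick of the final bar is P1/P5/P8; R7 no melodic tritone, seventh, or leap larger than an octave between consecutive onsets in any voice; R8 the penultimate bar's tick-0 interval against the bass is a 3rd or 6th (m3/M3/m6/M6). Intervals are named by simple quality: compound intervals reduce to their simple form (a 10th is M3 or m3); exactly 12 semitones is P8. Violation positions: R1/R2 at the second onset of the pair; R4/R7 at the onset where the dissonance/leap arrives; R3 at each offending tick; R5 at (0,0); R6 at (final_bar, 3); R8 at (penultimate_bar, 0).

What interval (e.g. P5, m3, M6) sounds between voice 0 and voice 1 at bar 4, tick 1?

voice 0=B2 voice 1=G3 -> m6

m6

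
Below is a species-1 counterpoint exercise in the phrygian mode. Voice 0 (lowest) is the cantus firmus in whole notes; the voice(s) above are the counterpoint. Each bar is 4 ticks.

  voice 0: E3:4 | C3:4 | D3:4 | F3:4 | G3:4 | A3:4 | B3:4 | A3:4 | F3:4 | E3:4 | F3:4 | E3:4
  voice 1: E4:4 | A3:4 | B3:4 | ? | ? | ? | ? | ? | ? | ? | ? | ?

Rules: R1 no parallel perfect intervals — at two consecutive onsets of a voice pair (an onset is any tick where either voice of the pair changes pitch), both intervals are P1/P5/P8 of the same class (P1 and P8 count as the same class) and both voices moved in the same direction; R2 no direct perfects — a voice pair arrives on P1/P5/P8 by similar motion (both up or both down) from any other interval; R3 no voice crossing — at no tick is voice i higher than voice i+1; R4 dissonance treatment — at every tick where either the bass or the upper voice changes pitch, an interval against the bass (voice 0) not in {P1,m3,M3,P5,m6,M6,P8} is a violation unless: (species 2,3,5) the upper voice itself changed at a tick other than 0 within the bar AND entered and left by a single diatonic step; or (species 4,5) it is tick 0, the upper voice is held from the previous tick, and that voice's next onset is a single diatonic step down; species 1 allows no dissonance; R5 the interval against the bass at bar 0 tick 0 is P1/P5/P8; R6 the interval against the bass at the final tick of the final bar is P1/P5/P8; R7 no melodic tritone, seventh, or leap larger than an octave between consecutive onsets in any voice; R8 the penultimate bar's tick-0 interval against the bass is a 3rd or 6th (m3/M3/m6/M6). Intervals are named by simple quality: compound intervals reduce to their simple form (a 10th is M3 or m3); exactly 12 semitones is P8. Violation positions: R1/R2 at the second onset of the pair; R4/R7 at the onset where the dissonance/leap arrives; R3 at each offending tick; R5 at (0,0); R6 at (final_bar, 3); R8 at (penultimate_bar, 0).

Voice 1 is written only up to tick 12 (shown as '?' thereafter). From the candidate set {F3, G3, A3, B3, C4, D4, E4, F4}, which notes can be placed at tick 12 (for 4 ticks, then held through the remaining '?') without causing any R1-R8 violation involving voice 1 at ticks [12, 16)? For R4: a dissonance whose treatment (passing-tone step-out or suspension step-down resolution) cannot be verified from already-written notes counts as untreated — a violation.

F3: violates R7
G3: violates R4
A3: legal
B3: violates R4
C4: violates R2
D4: legal
E4: violates R4
F4: violates R2,R7

{A3, D4}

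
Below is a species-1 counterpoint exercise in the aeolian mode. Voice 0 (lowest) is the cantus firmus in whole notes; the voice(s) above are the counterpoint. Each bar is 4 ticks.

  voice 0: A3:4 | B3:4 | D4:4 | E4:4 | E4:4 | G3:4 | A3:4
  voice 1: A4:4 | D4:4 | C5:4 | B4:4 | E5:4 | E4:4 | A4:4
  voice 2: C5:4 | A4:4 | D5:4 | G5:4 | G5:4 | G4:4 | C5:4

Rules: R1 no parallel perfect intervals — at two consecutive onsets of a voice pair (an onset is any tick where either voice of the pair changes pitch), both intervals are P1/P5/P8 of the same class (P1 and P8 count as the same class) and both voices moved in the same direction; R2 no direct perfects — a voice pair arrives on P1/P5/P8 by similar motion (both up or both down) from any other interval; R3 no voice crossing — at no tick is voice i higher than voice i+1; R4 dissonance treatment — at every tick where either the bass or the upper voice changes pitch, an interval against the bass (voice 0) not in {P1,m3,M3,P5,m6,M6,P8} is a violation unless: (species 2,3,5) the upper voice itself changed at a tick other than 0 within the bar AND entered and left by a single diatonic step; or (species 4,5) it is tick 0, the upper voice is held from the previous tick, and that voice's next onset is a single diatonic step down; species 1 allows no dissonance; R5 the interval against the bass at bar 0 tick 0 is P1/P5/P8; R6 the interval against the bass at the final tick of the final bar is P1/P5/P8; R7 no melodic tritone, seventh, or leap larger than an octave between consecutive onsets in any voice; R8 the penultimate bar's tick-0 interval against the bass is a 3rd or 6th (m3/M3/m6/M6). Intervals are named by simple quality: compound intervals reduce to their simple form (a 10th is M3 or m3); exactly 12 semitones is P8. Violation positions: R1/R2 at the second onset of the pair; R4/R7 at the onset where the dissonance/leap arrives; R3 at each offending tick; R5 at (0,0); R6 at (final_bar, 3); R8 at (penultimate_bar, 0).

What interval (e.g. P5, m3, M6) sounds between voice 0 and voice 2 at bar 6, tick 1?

m3

voice 0=A3 voice 2=C5 -> m3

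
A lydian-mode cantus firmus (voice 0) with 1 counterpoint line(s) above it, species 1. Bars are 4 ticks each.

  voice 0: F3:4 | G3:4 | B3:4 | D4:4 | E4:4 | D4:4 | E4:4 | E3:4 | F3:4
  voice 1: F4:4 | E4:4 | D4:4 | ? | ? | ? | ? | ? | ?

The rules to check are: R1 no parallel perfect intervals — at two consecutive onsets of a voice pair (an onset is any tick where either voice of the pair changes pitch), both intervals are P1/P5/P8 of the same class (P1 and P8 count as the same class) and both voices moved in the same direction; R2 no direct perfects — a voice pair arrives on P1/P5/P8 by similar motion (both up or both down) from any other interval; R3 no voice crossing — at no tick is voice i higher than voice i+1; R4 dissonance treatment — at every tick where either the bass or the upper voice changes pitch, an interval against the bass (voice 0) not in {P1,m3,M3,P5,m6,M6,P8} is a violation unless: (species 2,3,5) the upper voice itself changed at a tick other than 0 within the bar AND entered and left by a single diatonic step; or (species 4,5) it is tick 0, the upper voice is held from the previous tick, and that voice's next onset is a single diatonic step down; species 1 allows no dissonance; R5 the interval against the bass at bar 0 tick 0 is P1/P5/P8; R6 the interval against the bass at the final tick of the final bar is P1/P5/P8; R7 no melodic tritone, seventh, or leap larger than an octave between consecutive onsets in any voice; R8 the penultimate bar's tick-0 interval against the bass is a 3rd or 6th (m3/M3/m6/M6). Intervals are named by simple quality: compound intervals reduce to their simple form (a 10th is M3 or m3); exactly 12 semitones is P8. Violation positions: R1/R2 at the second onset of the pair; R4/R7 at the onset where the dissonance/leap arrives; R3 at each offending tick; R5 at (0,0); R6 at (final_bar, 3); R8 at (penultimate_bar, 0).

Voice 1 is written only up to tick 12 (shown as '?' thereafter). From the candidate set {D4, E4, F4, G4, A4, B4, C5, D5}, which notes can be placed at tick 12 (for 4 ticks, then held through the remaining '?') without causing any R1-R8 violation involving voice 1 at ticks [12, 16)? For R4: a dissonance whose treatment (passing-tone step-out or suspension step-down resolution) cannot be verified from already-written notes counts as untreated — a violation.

D4: legal
E4: violates R4
F4: legal
G4: violates R4
A4: violates R2
B4: legal
C5: violates R4,R7
D5: violates R2

{B4, D4, F4}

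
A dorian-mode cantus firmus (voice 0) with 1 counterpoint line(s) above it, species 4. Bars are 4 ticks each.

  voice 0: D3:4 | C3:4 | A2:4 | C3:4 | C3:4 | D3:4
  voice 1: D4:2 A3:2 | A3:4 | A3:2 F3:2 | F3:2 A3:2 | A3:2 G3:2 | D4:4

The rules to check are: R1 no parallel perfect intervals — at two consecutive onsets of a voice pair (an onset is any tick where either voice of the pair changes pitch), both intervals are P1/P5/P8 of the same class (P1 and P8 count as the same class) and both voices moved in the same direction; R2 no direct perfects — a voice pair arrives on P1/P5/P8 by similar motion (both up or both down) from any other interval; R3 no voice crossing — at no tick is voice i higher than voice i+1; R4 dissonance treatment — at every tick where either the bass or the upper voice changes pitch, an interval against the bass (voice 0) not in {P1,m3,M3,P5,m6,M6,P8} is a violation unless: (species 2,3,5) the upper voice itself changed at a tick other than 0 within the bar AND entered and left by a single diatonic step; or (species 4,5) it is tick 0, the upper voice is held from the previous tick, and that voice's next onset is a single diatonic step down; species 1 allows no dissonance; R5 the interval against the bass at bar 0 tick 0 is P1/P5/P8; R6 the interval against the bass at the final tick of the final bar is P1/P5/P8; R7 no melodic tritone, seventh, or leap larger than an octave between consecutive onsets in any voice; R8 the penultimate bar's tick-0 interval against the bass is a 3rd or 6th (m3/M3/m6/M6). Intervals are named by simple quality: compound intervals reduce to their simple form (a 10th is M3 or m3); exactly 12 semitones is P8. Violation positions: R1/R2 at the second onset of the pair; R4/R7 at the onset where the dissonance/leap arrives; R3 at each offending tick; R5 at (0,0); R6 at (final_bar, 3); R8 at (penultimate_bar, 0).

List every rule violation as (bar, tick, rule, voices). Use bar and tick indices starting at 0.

bar 0: v0=D3 v1=D4 downbeat P8
bar 1: v0=C3 v1=A3 downbeat M6
bar 2: v0=A2 v1=A3 downbeat P8
bar 3: v0=C3 v1=F3 downbeat P4
bar 4: v0=C3 v1=A3 downbeat M6
bar 5: v0=D3 v1=D4 downbeat P8
  -> R4 @ bar 3 tick 0 v(0, 1): C3/F3 P4 untreated
  -> R2 @ bar 5 tick 0 v(0, 1): C3/G3 P5 -> D3/D4 P8 similar

(3, 0, R4, (0, 1))
(5, 0, R2, (0, 1))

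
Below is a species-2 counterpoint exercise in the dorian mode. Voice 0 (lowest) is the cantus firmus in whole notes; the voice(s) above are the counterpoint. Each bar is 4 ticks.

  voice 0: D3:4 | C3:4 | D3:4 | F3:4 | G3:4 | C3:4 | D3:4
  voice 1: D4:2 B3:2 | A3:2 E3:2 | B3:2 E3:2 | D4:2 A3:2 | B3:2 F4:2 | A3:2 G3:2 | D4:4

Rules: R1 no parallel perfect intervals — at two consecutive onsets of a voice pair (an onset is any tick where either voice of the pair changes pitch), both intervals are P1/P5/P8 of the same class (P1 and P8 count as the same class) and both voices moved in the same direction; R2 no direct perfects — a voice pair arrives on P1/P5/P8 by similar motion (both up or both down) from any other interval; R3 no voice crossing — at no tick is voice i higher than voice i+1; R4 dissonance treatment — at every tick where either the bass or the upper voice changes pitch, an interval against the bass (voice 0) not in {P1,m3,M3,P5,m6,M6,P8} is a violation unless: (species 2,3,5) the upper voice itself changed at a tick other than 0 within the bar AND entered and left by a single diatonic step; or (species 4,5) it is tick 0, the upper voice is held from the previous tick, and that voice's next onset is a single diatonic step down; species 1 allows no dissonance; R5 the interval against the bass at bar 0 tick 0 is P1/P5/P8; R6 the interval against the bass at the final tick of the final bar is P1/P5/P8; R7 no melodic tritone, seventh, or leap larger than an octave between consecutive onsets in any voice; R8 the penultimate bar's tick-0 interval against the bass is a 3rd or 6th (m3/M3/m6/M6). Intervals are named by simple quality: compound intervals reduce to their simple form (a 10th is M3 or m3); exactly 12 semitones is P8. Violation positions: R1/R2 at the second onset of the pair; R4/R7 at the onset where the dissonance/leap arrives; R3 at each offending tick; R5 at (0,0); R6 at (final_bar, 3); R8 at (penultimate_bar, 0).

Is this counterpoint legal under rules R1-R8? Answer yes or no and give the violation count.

bar 0: v0=D3 v1=D4 (P8)
bar 1: v0=C3 v1=A3 (M6)
bar 2: v0=D3 v1=B3 (M6)
bar 3: v0=F3 v1=D4 (M6)
bar 4: v0=G3 v1=B3 (M3)
bar 5: v0=C3 v1=A3 (M6)
bar 6: v0=D3 v1=D4 (P8)
  R4 @ bar2.2: D3/E3 M2 untreated
  R7 @ bar3.0: E3->D4 leap 10st
  R4 @ bar4.2: G3/F4 m7 untreated
  R7 @ bar4.2: B3->F4 leap 6st
  R2 @ bar6.0: C3/G3 P5 -> D3/D4 P8 similar

No (5 violations)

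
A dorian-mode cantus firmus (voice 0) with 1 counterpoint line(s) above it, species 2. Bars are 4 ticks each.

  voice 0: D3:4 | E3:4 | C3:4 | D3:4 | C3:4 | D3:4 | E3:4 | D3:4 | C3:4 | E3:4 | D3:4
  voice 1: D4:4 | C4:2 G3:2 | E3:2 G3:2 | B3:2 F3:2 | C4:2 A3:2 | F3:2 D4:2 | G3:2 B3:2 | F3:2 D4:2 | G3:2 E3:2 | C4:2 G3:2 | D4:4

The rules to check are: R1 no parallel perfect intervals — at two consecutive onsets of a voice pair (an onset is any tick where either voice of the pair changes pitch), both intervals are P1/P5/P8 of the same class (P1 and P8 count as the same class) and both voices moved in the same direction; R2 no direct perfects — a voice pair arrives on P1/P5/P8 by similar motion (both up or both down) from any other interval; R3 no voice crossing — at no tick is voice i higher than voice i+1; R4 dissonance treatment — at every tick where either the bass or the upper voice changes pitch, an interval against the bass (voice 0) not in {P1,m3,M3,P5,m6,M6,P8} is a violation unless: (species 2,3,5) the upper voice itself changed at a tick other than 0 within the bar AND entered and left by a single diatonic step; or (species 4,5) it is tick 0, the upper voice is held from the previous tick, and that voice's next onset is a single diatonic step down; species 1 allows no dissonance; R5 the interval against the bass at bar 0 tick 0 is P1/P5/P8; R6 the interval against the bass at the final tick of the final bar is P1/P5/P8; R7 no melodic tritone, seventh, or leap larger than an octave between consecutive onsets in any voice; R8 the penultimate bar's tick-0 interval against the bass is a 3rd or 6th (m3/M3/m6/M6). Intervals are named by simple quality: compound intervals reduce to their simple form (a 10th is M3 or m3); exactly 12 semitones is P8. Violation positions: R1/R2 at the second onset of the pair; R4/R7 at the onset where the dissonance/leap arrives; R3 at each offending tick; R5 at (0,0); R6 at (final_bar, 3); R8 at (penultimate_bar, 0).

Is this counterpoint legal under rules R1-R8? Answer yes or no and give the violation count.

No (3 violations)

bar 0: v0=D3 v1=D4 (P8)
bar 1: v0=E3 v1=C4 (m6)
bar 2: v0=C3 v1=E3 (M3)
bar 3: v0=D3 v1=B3 (M6)
bar 4: v0=C3 v1=C4 (P8)
bar 5: v0=D3 v1=F3 (m3)
bar 6: v0=E3 v1=G3 (m3)
bar 7: v0=D3 v1=F3 (m3)
bar 8: v0=C3 v1=G3 (P5)
bar 9: v0=E3 v1=C4 (m6)
bar 10: v0=D3 v1=D4 (P8)
  R7 @ bar3.2: B3->F3 leap 6st
  R7 @ bar7.0: B3->F3 leap 6st
  R2 @ bar8.0: D3/D4 P8 -> C3/G3 P5 similar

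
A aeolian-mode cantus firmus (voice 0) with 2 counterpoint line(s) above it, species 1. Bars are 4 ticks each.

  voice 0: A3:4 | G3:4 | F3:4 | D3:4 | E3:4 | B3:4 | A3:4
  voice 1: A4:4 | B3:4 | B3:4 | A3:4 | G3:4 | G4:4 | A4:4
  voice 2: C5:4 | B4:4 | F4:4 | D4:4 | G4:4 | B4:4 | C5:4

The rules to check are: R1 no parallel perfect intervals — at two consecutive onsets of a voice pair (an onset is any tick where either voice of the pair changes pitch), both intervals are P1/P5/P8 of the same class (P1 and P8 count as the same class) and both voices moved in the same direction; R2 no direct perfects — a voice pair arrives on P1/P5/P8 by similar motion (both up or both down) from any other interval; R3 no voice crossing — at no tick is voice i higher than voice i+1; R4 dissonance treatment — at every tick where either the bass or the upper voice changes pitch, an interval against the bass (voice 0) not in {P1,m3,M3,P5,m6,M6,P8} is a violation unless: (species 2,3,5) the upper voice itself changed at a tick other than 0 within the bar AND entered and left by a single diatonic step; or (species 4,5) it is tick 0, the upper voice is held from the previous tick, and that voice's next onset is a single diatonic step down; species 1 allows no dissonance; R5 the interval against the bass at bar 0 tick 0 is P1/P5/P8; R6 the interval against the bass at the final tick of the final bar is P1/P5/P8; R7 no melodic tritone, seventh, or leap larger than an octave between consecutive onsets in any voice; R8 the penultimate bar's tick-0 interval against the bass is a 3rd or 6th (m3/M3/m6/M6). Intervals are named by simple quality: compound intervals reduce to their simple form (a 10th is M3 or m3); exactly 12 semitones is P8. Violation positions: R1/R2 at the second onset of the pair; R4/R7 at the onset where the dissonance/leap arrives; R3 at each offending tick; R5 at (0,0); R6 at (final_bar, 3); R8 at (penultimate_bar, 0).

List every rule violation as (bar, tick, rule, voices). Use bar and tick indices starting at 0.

bar 0: v0=A3 v1=A4 v2=C5 downbeat m3
bar 1: v0=G3 v1=B3 v2=B4 downbeat M3
bar 2: v0=F3 v1=B3 v2=F4 downbeat P8
bar 3: v0=D3 v1=A3 v2=D4 downbeat P8
bar 4: v0=E3 v1=G3 v2=G4 downbeat m3
bar 5: v0=B3 v1=G4 v2=B4 downbeat P8
bar 6: v0=A3 v1=A4 v2=C5 downbeat m3
  -> R5 @ bar 0 tick 0 v(0, 2): opens on m3
  -> R2 @ bar 1 tick 0 v(1, 2): A4/C5 m3 -> B3/B4 P8 similar
  -> R7 @ bar 1 tick 0 v(1,): A4->B3 leap 10st
  -> R2 @ bar 2 tick 0 v(0, 2): G3/B4 M3 -> F3/F4 P8 similar
  -> R4 @ bar 2 tick 0 v(0, 1): F3/B3 TT untreated
  -> R7 @ bar 2 tick 0 v(2,): B4->F4 leap 6st
  -> R1 @ bar 3 tick 0 v(0, 2): F3/F4 P8 -> D3/D4 P8 similar
  -> R2 @ bar 3 tick 0 v(0, 1): F3/B3 TT -> D3/A3 P5 similar
  -> R2 @ bar 5 tick 0 v(0, 2): E3/G4 m3 -> B3/B4 P8 similar
  -> R8 @ bar 5 tick 0 v(0, 2): penult P8 not 3rd/6th
  -> R6 @ bar 6 tick 3 v(0, 2): closes on m3

(0, 0, R5, (0, 2))
(1, 0, R2, (1, 2))
(1, 0, R7, (1,))
(2, 0, R2, (0, 2))
(2, 0, R4, (0, 1))
(2, 0, R7, (2,))
(3, 0, R1, (0, 2))
(3, 0, R2, (0, 1))
(5, 0, R2, (0, 2))
(5, 0, R8, (0, 2))
(6, 3, R6, (0, 2))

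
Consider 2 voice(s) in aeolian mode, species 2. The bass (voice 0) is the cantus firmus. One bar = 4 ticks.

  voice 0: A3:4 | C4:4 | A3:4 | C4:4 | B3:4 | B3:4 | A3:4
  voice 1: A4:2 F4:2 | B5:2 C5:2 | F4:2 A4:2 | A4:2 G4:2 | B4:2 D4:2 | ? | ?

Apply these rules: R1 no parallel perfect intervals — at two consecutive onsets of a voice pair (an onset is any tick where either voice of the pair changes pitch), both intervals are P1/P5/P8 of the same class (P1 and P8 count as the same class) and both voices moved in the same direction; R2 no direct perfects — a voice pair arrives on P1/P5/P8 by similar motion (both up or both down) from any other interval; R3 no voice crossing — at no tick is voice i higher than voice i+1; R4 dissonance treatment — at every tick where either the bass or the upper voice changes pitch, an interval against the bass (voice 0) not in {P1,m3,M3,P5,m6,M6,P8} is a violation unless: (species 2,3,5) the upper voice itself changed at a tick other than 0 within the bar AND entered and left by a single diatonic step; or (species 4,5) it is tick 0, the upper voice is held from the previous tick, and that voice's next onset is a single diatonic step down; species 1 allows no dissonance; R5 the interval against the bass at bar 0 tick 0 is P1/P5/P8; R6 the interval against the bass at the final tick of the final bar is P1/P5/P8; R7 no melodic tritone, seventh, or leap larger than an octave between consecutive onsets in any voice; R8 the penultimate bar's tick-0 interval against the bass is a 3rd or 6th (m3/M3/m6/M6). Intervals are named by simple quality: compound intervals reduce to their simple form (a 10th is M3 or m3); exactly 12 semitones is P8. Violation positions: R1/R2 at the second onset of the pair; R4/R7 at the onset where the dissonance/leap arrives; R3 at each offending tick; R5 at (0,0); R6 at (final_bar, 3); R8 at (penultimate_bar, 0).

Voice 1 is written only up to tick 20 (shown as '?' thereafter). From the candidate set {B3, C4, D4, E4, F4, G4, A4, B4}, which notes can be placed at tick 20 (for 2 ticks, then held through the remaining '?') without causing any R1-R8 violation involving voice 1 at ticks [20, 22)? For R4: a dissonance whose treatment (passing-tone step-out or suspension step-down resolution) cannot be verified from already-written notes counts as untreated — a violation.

{D4, G4}

B3: violates R8
C4: violates R4,R8
D4: legal
E4: violates R4,R8
F4: violates R4,R8
G4: legal
A4: violates R4,R8
B4: violates R8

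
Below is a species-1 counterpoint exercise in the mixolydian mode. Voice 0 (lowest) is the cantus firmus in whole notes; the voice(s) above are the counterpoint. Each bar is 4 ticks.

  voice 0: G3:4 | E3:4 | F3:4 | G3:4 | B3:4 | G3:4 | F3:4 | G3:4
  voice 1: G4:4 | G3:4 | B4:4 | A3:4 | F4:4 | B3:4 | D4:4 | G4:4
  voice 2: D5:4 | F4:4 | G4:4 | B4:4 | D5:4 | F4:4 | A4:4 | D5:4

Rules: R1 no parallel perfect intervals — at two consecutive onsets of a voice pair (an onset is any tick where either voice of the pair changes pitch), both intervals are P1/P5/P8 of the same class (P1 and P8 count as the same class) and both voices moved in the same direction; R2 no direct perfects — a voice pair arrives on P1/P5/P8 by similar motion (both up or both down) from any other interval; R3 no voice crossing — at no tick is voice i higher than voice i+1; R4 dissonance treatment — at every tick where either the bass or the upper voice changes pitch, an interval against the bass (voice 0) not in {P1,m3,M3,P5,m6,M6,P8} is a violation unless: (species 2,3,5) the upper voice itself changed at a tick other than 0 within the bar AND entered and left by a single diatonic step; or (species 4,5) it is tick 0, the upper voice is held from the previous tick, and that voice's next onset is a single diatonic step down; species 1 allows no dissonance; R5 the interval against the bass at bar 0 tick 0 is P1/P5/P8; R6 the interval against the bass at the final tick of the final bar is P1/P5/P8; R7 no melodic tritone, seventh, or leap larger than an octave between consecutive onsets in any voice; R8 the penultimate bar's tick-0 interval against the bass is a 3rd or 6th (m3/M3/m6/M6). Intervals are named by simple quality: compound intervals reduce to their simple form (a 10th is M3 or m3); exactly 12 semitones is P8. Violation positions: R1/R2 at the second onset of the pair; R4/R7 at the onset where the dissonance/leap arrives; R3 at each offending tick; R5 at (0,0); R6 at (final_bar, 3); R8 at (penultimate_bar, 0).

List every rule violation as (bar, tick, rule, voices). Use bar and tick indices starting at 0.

bar 0: v0=G3 v1=G4 v2=D5 downbeat P5
bar 1: v0=E3 v1=G3 v2=F4 downbeat m2
bar 2: v0=F3 v1=B4 v2=G4 downbeat M2
bar 3: v0=G3 v1=A3 v2=B4 downbeat M3
bar 4: v0=B3 v1=F4 v2=D5 downbeat m3
bar 5: v0=G3 v1=B3 v2=F4 downbeat m7
bar 6: v0=F3 v1=D4 v2=A4 downbeat M3
bar 7: v0=G3 v1=G4 v2=D5 downbeat P5
  -> R4 @ bar 1 tick 0 v(0, 2): E3/F4 m2 untreated
  -> R3 @ bar 2 tick 0 v(1, 2): B4 above G4
  -> R4 @ bar 2 tick 0 v(0, 1): F3/B4 TT untreated
  -> R4 @ bar 2 tick 0 v(0, 2): F3/G4 M2 untreated
  -> R7 @ bar 2 tick 0 v(1,): G3->B4 leap 16st
  -> R3 @ bar 2 tick 1 v(1, 2): B4 above G4
  -> R3 @ bar 2 tick 2 v(1, 2): B4 above G4
  -> R3 @ bar 2 tick 3 v(1, 2): B4 above G4
  -> R4 @ bar 3 tick 0 v(0, 1): G3/A3 M2 untreated
  -> R7 @ bar 3 tick 0 v(1,): B4->A3 leap 14st
  -> R4 @ bar 4 tick 0 v(0, 1): B3/F4 TT untreated
  -> R4 @ bar 5 tick 0 v(0, 2): G3/F4 m7 untreated
  -> R7 @ bar 5 tick 0 v(1,): F4->B3 leap 6st
  -> R2 @ bar 6 tick 0 v(1, 2): B3/F4 TT -> D4/A4 P5 similar
  -> R1 @ bar 7 tick 0 v(1, 2): D4/A4 P5 -> G4/D5 P5 similar
  -> R2 @ bar 7 tick 0 v(0, 1): F3/D4 M6 -> G3/G4 P8 similar
  -> R2 @ bar 7 tick 0 v(0, 2): F3/A4 M3 -> G3/D5 P5 similar

(1, 0, R4, (0, 2))
(2, 0, R3, (1, 2))
(2, 0, R4, (0, 1))
(2, 0, R4, (0, 2))
(2, 0, R7, (1,))
(2, 1, R3, (1, 2))
(2, 2, R3, (1, 2))
(2, 3, R3, (1, 2))
(3, 0, R4, (0, 1))
(3, 0, R7, (1,))
(4, 0, R4, (0, 1))
(5, 0, R4, (0, 2))
(5, 0, R7, (1,))
(6, 0, R2, (1, 2))
(7, 0, R1, (1, 2))
(7, 0, R2, (0, 1))
(7, 0, R2, (0, 2))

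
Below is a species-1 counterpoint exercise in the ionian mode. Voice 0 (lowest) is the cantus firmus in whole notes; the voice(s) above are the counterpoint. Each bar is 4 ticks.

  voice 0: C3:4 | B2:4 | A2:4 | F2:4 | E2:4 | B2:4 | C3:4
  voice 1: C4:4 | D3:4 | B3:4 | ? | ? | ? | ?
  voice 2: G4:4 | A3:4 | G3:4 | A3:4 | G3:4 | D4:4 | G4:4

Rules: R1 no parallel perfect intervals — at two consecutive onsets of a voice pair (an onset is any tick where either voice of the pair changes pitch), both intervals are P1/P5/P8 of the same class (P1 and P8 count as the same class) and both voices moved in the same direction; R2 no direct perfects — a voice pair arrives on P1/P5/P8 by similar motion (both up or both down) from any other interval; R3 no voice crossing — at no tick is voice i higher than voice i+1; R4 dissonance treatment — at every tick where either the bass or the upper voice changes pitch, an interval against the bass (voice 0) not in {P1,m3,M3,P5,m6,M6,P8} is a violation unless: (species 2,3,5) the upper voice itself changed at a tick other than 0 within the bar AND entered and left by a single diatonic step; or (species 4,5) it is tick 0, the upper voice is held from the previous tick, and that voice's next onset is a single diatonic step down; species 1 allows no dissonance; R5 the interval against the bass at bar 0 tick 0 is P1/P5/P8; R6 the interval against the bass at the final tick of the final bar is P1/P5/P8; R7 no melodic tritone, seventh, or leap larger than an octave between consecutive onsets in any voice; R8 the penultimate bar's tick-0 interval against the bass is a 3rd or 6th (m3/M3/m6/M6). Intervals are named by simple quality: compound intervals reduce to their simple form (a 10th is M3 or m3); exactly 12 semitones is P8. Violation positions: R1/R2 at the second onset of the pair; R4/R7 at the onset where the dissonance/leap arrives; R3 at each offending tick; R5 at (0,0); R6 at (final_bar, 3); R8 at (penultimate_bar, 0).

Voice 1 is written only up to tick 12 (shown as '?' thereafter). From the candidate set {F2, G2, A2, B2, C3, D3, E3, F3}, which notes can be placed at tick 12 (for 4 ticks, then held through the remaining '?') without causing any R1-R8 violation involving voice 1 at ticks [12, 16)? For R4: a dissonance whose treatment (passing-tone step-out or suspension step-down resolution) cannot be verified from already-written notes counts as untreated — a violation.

{D3}

F2: violates R2,R7
G2: violates R4,R7
A2: violates R7
B2: violates R4
C3: violates R2,R7
D3: legal
E3: violates R4
F3: violates R2,R7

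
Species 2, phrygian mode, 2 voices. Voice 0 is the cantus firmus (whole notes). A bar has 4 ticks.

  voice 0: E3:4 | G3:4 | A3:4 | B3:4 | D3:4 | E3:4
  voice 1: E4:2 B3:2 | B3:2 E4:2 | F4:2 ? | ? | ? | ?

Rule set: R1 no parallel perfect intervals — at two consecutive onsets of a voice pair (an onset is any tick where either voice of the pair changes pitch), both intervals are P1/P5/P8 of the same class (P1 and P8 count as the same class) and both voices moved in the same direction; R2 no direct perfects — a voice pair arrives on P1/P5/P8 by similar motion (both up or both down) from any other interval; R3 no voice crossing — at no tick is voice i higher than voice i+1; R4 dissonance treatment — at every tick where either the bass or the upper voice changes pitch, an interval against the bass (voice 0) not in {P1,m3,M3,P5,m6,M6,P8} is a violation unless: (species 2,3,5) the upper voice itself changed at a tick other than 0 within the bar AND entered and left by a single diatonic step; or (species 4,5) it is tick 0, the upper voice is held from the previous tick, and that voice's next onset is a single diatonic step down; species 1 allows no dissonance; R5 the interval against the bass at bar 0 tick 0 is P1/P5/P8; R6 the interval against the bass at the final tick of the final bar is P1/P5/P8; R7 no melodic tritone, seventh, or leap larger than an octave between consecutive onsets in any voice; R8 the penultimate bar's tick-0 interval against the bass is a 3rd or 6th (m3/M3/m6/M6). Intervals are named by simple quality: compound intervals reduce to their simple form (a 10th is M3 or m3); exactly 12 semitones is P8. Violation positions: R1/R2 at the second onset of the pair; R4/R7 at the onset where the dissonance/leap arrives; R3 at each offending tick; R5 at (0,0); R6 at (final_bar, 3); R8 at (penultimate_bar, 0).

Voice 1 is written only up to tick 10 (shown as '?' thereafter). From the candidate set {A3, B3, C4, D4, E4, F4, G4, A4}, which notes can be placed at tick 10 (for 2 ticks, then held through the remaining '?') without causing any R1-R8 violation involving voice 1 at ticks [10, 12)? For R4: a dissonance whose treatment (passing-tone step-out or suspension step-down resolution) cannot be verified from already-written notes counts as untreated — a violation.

A3: legal
B3: violates R4,R7
C4: legal
D4: violates R4
E4: legal
F4: legal
G4: violates R4
A4: legal

{A3, A4, C4, E4, F4}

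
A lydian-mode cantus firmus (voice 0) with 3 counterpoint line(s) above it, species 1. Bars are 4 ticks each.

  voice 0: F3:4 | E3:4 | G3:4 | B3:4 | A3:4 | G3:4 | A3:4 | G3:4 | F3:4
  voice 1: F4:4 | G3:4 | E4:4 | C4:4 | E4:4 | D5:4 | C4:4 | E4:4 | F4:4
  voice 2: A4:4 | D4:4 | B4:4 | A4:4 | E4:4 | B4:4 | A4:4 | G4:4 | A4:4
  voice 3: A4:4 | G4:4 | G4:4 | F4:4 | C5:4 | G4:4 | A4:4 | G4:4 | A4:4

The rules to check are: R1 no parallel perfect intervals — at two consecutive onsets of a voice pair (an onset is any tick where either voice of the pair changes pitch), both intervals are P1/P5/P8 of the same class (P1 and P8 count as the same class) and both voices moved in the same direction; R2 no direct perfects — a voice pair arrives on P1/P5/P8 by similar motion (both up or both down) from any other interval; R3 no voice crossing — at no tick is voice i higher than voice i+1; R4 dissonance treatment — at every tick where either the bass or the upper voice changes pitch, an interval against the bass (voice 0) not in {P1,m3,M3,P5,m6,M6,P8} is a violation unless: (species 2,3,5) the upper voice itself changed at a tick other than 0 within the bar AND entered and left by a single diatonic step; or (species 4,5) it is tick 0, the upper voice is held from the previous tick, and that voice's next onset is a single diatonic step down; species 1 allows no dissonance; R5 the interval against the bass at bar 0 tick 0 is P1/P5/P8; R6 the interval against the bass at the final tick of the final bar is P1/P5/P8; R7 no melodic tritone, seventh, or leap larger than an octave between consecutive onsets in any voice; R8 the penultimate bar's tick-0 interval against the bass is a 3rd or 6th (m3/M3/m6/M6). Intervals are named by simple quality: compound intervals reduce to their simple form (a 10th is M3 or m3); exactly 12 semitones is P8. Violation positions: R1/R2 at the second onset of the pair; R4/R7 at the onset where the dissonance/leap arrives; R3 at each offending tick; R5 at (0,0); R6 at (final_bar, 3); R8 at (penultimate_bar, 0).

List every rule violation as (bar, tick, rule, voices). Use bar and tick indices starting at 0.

bar 0: v0=F3 v1=F4 v2=A4 v3=A4 downbeat M3
bar 1: v0=E3 v1=G3 v2=D4 v3=G4 downbeat m3
bar 2: v0=G3 v1=E4 v2=B4 v3=G4 downbeat P8
bar 3: v0=B3 v1=C4 v2=A4 v3=F4 downbeat TT
bar 4: v0=A3 v1=E4 v2=E4 v3=C5 downbeat m3
bar 5: v0=G3 v1=D5 v2=B4 v3=G4 downbeat P8
bar 6: v0=A3 v1=C4 v2=A4 v3=A4 downbeat P8
bar 7: v0=G3 v1=E4 v2=G4 v3=G4 downbeat P8
bar 8: v0=F3 v1=F4 v2=A4 v3=A4 downbeat M3
  -> R5 @ bar 0 tick 0 v(0, 2): opens on M3
  -> R5 @ bar 0 tick 0 v(0, 3): opens on M3
  -> R2 @ bar 1 tick 0 v(1, 2): F4/A4 M3 -> G3/D4 P5 similar
  -> R2 @ bar 1 tick 0 v(1, 3): F4/A4 M3 -> G3/G4 P8 similar
  -> R4 @ bar 1 tick 0 v(0, 2): E3/D4 m7 untreated
  -> R7 @ bar 1 tick 0 v(1,): F4->G3 leap 10st
  -> R1 @ bar 2 tick 0 v(1, 2): G3/D4 P5 -> E4/B4 P5 similar
  -> R3 @ bar 2 tick 0 v(2, 3): B4 above G4
  -> R3 @ bar 2 tick 1 v(2, 3): B4 above G4
  -> R3 @ bar 2 tick 2 v(2, 3): B4 above G4
  -> R3 @ bar 2 tick 3 v(2, 3): B4 above G4
  -> R3 @ bar 3 tick 0 v(2, 3): A4 above F4
  -> R4 @ bar 3 tick 0 v(0, 1): B3/C4 m2 untreated
  -> R4 @ bar 3 tick 0 v(0, 2): B3/A4 m7 untreated
  -> R4 @ bar 3 tick 0 v(0, 3): B3/F4 TT untreated
  -> R3 @ bar 3 tick 1 v(2, 3): A4 above F4
  -> R3 @ bar 3 tick 2 v(2, 3): A4 above F4
  -> R3 @ bar 3 tick 3 v(2, 3): A4 above F4
  -> R2 @ bar 4 tick 0 v(0, 2): B3/A4 m7 -> A3/E4 P5 similar
  -> R2 @ bar 5 tick 0 v(0, 3): A3/C5 m3 -> G3/G4 P8 similar
  -> R3 @ bar 5 tick 0 v(1, 2): D5 above B4
  -> R3 @ bar 5 tick 0 v(2, 3): B4 above G4
  -> R7 @ bar 5 tick 0 v(1,): E4->D5 leap 10st
  -> R3 @ bar 5 tick 1 v(1, 2): D5 above B4
  -> R3 @ bar 5 tick 1 v(2, 3): B4 above G4
  -> R3 @ bar 5 tick 2 v(1, 2): D5 above B4
  -> R3 @ bar 5 tick 2 v(2, 3): B4 above G4
  -> R3 @ bar 5 tick 3 v(1, 2): D5 above B4
  -> R3 @ bar 5 tick 3 v(2, 3): B4 above G4
  -> R1 @ bar 6 tick 0 v(0, 3): G3/G4 P8 -> A3/A4 P8 similar
  -> R7 @ bar 6 tick 0 v(1,): D5->C4 leap 14st
  -> R1 @ bar 7 tick 0 v(0, 2): A3/A4 P8 -> G3/G4 P8 similar
  -> R1 @ bar 7 tick 0 v(0, 3): A3/A4 P8 -> G3/G4 P8 similar
  -> R1 @ bar 7 tick 0 v(2, 3): A4/A4 P1 -> G4/G4 P1 similar
  -> R8 @ bar 7 tick 0 v(0, 2): penult P8 not 3rd/6th
  -> R8 @ bar 7 tick 0 v(0, 3): penult P8 not 3rd/6th
  -> R1 @ bar 8 tick 0 v(2, 3): G4/G4 P1 -> A4/A4 P1 similar
  -> R6 @ bar 8 tick 3 v(0, 2): closes on M3
  -> R6 @ bar 8 tick 3 v(0, 3): closes on M3

(0, 0, R5, (0, 2))
(0, 0, R5, (0, 3))
(1, 0, R2, (1, 2))
(1, 0, R2, (1, 3))
(1, 0, R4, (0, 2))
(1, 0, R7, (1,))
(2, 0, R1, (1, 2))
(2, 0, R3, (2, 3))
(2, 1, R3, (2, 3))
(2, 2, R3, (2, 3))
(2, 3, R3, (2, 3))
(3, 0, R3, (2, 3))
(3, 0, R4, (0, 1))
(3, 0, R4, (0, 2))
(3, 0, R4, (0, 3))
(3, 1, R3, (2, 3))
(3, 2, R3, (2, 3))
(3, 3, R3, (2, 3))
(4, 0, R2, (0, 2))
(5, 0, R2, (0, 3))
(5, 0, R3, (1, 2))
(5, 0, R3, (2, 3))
(5, 0, R7, (1,))
(5, 1, R3, (1, 2))
(5, 1, R3, (2, 3))
(5, 2, R3, (1, 2))
(5, 2, R3, (2, 3))
(5, 3, R3, (1, 2))
(5, 3, R3, (2, 3))
(6, 0, R1, (0, 3))
(6, 0, R7, (1,))
(7, 0, R1, (0, 2))
(7, 0, R1, (0, 3))
(7, 0, R1, (2, 3))
(7, 0, R8, (0, 2))
(7, 0, R8, (0, 3))
(8, 0, R1, (2, 3))
(8, 3, R6, (0, 2))
(8, 3, R6, (0, 3))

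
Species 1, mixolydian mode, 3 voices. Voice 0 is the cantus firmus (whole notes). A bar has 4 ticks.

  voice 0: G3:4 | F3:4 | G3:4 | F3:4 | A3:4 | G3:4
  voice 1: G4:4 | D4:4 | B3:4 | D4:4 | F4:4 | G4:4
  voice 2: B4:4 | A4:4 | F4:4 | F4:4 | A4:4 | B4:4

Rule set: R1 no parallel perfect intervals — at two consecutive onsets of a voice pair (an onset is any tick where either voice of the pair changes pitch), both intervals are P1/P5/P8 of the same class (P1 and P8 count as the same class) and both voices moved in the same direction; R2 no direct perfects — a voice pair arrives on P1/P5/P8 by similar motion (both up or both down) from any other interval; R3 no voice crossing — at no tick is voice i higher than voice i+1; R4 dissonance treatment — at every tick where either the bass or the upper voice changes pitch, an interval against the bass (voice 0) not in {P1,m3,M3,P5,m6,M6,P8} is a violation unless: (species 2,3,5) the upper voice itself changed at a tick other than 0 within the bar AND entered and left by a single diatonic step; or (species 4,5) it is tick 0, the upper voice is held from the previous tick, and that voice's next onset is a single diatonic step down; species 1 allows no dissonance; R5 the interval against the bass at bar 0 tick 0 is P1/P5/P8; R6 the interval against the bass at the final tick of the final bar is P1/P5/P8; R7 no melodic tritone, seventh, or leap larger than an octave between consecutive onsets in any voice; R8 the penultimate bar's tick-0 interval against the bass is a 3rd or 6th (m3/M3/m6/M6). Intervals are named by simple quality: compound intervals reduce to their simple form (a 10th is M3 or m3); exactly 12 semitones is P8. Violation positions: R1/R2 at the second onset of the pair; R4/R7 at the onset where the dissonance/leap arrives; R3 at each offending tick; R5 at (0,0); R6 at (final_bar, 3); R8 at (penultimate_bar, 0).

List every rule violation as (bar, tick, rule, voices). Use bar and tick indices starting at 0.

bar 0: v0=G3 v1=G4 v2=B4 downbeat M3
bar 1: v0=F3 v1=D4 v2=A4 downbeat M3
bar 2: v0=G3 v1=B3 v2=F4 downbeat m7
bar 3: v0=F3 v1=D4 v2=F4 downbeat P8
bar 4: v0=A3 v1=F4 v2=A4 downbeat P8
bar 5: v0=G3 v1=G4 v2=B4 downbeat M3
  -> R5 @ bar 0 tick 0 v(0, 2): opens on M3
  -> R2 @ bar 1 tick 0 v(1, 2): G4/B4 M3 -> D4/A4 P5 similar
  -> R4 @ bar 2 tick 0 v(0, 2): G3/F4 m7 untreated
  -> R1 @ bar 4 tick 0 v(0, 2): F3/F4 P8 -> A3/A4 P8 similar
  -> R8 @ bar 4 tick 0 v(0, 2): penult P8 not 3rd/6th
  -> R6 @ bar 5 tick 3 v(0, 2): closes on M3

(0, 0, R5, (0, 2))
(1, 0, R2, (1, 2))
(2, 0, R4, (0, 2))
(4, 0, R1, (0, 2))
(4, 0, R8, (0, 2))
(5, 3, R6, (0, 2))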